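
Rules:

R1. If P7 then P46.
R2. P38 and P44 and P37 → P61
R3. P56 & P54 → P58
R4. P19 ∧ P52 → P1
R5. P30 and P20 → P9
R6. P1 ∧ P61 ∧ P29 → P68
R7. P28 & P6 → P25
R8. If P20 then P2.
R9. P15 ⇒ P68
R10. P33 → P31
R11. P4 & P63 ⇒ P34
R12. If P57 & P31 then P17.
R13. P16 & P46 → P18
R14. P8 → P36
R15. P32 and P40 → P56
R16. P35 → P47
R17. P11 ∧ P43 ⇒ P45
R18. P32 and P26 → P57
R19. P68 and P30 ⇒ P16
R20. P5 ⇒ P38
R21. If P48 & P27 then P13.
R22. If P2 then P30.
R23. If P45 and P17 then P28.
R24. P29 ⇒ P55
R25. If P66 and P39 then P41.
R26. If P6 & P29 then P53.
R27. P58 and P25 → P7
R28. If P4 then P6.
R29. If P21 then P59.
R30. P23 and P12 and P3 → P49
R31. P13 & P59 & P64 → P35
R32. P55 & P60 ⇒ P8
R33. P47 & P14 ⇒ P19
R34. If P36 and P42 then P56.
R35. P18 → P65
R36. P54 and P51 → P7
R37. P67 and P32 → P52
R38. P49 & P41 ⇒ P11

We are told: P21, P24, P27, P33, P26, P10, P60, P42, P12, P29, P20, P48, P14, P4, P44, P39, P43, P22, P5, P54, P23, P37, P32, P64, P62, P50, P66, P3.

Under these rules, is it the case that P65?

No

Forward chaining from the given facts derives: P2, P31, P57, P38, P13, P30, P55, P41, P6, P59, P49, P35, P8, P11, P61, P9, P17, P36, P47, P45, P28, P53, P19, P56, P58, P25, P7, P46.
The only rule concluding P65 is R35, which needs P18; that is never established.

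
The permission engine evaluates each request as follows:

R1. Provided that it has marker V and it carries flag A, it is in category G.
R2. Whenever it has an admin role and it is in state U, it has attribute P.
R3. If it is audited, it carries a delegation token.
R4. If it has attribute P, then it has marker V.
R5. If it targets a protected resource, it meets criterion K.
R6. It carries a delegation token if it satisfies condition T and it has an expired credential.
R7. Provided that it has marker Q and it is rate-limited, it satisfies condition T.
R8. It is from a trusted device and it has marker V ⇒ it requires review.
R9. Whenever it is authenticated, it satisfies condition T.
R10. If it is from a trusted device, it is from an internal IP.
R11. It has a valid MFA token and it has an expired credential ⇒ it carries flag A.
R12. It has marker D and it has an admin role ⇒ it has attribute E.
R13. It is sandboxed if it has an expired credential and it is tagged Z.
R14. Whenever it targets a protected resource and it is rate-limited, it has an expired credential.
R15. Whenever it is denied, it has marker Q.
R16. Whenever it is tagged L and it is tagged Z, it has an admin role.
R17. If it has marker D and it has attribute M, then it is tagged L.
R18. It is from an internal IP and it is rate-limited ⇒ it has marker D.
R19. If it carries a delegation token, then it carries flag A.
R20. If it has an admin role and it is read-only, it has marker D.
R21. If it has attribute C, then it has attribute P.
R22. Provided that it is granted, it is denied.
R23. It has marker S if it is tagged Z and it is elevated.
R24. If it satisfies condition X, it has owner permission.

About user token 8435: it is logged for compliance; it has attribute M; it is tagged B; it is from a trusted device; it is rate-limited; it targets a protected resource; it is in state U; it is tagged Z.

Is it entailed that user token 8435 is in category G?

Forward chaining from the given facts derives: meets criterion K, is from an internal IP, has an expired credential, has marker D, is sandboxed, is tagged L, has an admin role, has attribute P, has marker V, requires review, has attribute E.
The only rule concluding "it is in category G" is R1, which needs "it carries flag A"; that is never established.

No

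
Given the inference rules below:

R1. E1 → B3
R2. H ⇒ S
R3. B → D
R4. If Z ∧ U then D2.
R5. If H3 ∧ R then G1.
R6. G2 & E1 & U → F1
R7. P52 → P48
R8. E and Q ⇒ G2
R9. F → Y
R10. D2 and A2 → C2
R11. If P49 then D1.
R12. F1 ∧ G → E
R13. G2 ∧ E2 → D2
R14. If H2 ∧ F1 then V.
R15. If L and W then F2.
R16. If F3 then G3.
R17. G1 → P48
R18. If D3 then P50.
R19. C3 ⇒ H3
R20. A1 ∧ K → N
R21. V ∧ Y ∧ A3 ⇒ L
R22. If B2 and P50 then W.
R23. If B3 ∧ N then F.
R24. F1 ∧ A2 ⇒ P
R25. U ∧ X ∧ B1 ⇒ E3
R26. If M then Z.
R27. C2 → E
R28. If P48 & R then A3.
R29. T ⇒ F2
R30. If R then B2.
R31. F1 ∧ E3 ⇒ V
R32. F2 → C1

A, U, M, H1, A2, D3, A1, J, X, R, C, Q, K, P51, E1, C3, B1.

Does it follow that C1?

B3  (by R1: E1)
P50  (by R18: D3)
H3  (by R19: C3)
N  (by R20: A1, K)
F  (by R23: B3, N)
E3  (by R25: U, X, B1)
Z  (by R26: M)
B2  (by R30: R)
D2  (by R4: Z, U)
G1  (by R5: H3, R)
Y  (by R9: F)
C2  (by R10: D2, A2)
P48  (by R17: G1)
W  (by R22: B2, P50)
E  (by R27: C2)
A3  (by R28: P48, R)
G2  (by R8: E, Q)
F1  (by R6: G2, E1, U)
V  (by R31: F1, E3)
L  (by R21: V, Y, A3)
F2  (by R15: L, W)
C1  (by R32: F2)

Yes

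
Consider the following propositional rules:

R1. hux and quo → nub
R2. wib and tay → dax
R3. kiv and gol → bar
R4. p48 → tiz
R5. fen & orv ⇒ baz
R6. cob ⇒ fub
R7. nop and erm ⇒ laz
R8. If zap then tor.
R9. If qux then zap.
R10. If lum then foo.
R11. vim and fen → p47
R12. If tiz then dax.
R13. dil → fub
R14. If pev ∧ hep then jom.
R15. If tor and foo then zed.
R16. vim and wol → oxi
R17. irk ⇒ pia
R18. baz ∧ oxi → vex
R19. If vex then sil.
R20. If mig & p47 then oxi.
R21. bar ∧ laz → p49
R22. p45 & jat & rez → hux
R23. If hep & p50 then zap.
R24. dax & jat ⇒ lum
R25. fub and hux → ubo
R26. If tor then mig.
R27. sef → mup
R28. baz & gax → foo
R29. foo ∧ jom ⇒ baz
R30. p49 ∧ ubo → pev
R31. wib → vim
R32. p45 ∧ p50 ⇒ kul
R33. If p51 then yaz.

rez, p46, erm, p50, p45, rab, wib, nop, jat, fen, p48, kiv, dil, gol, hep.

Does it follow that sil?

bar  (by R3: kiv, gol)
tiz  (by R4: p48)
laz  (by R7: nop, erm)
dax  (by R12: tiz)
fub  (by R13: dil)
p49  (by R21: bar, laz)
hux  (by R22: p45, jat, rez)
zap  (by R23: hep, p50)
lum  (by R24: dax, jat)
ubo  (by R25: fub, hux)
pev  (by R30: p49, ubo)
vim  (by R31: wib)
tor  (by R8: zap)
foo  (by R10: lum)
p47  (by R11: vim, fen)
jom  (by R14: pev, hep)
mig  (by R26: tor)
baz  (by R29: foo, jom)
oxi  (by R20: mig, p47)
vex  (by R18: baz, oxi)
sil  (by R19: vex)

Yes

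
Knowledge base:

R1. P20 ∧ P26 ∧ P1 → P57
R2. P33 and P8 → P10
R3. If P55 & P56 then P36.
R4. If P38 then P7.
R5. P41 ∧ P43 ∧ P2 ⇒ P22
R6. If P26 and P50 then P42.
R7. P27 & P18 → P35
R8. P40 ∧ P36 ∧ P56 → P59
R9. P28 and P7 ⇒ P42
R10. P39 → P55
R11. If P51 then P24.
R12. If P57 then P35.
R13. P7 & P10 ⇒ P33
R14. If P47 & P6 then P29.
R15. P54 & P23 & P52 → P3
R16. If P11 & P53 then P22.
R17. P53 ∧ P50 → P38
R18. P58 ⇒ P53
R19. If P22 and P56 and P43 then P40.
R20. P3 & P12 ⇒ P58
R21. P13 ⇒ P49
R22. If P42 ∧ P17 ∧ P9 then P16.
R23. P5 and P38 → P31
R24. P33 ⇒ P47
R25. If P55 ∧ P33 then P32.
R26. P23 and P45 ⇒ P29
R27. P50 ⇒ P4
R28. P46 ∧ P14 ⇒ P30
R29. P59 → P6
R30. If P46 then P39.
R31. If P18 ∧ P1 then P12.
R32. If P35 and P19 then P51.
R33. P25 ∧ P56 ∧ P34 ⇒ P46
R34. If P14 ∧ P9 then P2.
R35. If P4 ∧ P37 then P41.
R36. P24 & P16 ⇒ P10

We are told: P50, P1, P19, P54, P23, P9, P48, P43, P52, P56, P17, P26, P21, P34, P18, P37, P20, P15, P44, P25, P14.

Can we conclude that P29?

Yes

P57  (by R1: P20, P26, P1)
P42  (by R6: P26, P50)
P35  (by R12: P57)
P3  (by R15: P54, P23, P52)
P16  (by R22: P42, P17, P9)
P4  (by R27: P50)
P12  (by R31: P18, P1)
P51  (by R32: P35, P19)
P46  (by R33: P25, P56, P34)
P2  (by R34: P14, P9)
P41  (by R35: P4, P37)
P22  (by R5: P41, P43, P2)
P24  (by R11: P51)
P40  (by R19: P22, P56, P43)
P58  (by R20: P3, P12)
P39  (by R30: P46)
P10  (by R36: P24, P16)
P55  (by R10: P39)
P53  (by R18: P58)
P36  (by R3: P55, P56)
P59  (by R8: P40, P36, P56)
P38  (by R17: P53, P50)
P6  (by R29: P59)
P7  (by R4: P38)
P33  (by R13: P7, P10)
P47  (by R24: P33)
P29  (by R14: P47, P6)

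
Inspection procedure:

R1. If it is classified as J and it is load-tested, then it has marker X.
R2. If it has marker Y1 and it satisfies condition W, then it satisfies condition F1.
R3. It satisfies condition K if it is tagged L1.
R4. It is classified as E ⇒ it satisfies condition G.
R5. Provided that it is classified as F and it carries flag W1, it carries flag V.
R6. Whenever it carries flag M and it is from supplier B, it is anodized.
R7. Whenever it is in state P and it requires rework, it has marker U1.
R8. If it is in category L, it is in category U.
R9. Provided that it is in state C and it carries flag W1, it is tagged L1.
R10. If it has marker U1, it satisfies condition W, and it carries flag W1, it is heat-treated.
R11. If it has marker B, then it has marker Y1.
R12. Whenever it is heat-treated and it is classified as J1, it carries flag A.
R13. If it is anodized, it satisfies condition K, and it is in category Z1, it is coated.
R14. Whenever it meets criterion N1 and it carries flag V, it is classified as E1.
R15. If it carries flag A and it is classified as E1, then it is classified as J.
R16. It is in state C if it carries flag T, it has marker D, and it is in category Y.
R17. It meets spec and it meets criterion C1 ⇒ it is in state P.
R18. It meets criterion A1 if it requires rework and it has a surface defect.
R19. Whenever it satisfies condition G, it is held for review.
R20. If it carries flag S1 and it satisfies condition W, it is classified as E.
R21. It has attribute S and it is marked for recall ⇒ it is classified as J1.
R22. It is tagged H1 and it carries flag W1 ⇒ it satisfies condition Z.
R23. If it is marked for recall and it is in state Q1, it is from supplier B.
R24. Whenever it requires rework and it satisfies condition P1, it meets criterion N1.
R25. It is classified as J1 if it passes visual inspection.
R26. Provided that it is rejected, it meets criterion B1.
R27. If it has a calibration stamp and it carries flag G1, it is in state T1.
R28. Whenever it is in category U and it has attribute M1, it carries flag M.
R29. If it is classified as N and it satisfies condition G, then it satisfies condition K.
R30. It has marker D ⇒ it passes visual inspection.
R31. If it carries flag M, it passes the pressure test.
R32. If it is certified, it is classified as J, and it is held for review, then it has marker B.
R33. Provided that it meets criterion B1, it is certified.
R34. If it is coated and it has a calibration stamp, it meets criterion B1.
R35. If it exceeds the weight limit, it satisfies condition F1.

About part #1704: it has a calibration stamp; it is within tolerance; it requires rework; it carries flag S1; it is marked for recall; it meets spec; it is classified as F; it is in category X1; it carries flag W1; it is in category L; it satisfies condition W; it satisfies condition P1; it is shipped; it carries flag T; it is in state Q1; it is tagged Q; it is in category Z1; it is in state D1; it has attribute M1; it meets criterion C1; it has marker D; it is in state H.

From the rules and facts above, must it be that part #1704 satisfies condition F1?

Forward chaining from the given facts derives: carries flag V, is in category U, is in state P, is classified as E, is from supplier B, meets criterion N1, carries flag M, passes visual inspection, passes the pressure test, satisfies condition G, is anodized, has marker U1, is heat-treated, is classified as E1, is held for review, is classified as J1, carries flag A, is classified as J.
Rules concluding "it satisfies condition F1": R2 needs "it has marker Y1"; R35 needs "it exceeds the weight limit" — none of these are established.

No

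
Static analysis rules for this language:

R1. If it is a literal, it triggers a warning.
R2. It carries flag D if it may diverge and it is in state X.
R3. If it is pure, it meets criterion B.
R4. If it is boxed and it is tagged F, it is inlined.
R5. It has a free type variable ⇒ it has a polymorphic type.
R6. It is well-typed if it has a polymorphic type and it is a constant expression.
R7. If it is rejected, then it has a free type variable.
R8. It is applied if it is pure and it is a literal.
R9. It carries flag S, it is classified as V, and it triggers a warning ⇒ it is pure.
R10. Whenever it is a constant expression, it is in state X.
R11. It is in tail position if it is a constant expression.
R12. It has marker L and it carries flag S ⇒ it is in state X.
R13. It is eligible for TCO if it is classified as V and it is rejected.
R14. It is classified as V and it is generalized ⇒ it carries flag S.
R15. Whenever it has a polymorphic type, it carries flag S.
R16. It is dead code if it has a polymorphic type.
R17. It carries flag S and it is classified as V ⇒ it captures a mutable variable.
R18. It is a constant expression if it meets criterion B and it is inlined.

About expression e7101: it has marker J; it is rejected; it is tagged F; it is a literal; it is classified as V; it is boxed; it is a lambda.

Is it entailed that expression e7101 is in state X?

By R1 (it is a literal): it triggers a warning.
By R4 (it is boxed, it is tagged F): it is inlined.
By R7 (it is rejected): it has a free type variable.
By R5 (it has a free type variable): it has a polymorphic type.
By R15 (it has a polymorphic type): it carries flag S.
By R9 (it carries flag S, it is classified as V, it triggers a warning): it is pure.
By R3 (it is pure): it meets criterion B.
By R18 (it meets criterion B, it is inlined): it is a constant expression.
By R10 (it is a constant expression): it is in state X.

Yes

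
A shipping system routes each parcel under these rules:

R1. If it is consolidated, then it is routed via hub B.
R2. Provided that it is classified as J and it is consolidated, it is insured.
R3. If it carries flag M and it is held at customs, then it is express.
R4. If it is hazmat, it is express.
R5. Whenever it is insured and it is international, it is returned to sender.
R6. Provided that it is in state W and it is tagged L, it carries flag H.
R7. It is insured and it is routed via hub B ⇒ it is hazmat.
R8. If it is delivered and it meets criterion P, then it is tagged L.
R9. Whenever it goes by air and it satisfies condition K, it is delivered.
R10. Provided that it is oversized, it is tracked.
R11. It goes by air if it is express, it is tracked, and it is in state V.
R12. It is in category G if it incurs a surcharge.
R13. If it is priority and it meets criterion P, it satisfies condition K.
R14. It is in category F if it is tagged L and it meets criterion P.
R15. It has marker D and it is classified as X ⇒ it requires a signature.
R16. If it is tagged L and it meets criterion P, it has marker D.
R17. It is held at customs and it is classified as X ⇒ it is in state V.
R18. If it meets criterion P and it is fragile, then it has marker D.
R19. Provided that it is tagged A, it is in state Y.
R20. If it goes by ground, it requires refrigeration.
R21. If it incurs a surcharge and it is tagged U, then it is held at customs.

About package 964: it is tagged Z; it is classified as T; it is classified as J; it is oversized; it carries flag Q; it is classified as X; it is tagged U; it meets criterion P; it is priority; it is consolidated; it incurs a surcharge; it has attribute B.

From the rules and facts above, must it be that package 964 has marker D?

Yes

By R1 (it is consolidated): it is routed via hub B.
By R2 (it is classified as J, it is consolidated): it is insured.
By R7 (it is insured, it is routed via hub B): it is hazmat.
By R10 (it is oversized): it is tracked.
By R13 (it is priority, it meets criterion P): it satisfies condition K.
By R21 (it incurs a surcharge, it is tagged U): it is held at customs.
By R4 (it is hazmat): it is express.
By R17 (it is held at customs, it is classified as X): it is in state V.
By R11 (it is express, it is tracked, it is in state V): it goes by air.
By R9 (it goes by air, it satisfies condition K): it is delivered.
By R8 (it is delivered, it meets criterion P): it is tagged L.
By R16 (it is tagged L, it meets criterion P): it has marker D.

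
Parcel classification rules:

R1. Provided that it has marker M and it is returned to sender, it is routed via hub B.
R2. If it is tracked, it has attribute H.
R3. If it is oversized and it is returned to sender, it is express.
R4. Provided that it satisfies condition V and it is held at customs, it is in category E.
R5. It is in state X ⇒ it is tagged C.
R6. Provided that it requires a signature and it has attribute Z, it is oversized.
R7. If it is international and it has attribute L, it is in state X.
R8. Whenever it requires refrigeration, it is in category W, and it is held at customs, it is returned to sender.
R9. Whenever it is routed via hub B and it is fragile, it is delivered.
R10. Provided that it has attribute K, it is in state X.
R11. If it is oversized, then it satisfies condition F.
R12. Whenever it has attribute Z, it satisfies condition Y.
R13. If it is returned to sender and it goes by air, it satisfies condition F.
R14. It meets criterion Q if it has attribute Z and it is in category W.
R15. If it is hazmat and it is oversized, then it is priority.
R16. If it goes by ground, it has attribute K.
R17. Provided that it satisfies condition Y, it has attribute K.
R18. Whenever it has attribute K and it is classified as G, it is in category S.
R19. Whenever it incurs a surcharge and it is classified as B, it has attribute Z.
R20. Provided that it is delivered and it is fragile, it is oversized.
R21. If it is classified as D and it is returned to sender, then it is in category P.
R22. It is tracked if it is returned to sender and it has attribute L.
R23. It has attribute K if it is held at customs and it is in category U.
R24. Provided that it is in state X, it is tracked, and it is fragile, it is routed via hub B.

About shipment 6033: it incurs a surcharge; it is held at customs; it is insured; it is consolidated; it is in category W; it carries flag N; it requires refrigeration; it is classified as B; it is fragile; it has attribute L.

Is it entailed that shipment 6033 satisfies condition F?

By R8 (it requires refrigeration, it is in category W, it is held at customs): it is returned to sender.
By R19 (it incurs a surcharge, it is classified as B): it has attribute Z.
By R22 (it is returned to sender, it has attribute L): it is tracked.
By R12 (it has attribute Z): it satisfies condition Y.
By R17 (it satisfies condition Y): it has attribute K.
By R10 (it has attribute K): it is in state X.
By R24 (it is in state X, it is tracked, it is fragile): it is routed via hub B.
By R9 (it is routed via hub B, it is fragile): it is delivered.
By R20 (it is delivered, it is fragile): it is oversized.
By R11 (it is oversized): it satisfies condition F.

Yes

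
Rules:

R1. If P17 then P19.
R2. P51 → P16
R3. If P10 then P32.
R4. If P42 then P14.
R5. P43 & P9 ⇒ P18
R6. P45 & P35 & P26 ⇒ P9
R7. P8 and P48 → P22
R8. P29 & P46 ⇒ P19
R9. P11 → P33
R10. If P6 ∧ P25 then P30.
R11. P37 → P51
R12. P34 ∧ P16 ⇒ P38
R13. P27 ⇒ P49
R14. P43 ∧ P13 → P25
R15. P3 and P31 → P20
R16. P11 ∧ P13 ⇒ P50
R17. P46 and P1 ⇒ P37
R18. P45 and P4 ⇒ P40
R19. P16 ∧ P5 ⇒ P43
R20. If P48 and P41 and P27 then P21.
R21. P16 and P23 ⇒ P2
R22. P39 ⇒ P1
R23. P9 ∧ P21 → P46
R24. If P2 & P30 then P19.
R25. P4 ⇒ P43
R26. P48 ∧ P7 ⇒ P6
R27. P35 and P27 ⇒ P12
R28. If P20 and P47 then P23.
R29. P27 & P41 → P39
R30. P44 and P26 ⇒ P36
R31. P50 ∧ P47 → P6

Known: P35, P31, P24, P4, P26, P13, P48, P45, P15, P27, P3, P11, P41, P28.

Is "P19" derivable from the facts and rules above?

No

Forward chaining from the given facts derives: P9, P33, P49, P20, P50, P40, P21, P46, P43, P12, P39, P18, P25, P1, P37, P51, P16.
Rules concluding P19: R1 needs P17; R8 needs P29; R24 needs P2 — none of these are established.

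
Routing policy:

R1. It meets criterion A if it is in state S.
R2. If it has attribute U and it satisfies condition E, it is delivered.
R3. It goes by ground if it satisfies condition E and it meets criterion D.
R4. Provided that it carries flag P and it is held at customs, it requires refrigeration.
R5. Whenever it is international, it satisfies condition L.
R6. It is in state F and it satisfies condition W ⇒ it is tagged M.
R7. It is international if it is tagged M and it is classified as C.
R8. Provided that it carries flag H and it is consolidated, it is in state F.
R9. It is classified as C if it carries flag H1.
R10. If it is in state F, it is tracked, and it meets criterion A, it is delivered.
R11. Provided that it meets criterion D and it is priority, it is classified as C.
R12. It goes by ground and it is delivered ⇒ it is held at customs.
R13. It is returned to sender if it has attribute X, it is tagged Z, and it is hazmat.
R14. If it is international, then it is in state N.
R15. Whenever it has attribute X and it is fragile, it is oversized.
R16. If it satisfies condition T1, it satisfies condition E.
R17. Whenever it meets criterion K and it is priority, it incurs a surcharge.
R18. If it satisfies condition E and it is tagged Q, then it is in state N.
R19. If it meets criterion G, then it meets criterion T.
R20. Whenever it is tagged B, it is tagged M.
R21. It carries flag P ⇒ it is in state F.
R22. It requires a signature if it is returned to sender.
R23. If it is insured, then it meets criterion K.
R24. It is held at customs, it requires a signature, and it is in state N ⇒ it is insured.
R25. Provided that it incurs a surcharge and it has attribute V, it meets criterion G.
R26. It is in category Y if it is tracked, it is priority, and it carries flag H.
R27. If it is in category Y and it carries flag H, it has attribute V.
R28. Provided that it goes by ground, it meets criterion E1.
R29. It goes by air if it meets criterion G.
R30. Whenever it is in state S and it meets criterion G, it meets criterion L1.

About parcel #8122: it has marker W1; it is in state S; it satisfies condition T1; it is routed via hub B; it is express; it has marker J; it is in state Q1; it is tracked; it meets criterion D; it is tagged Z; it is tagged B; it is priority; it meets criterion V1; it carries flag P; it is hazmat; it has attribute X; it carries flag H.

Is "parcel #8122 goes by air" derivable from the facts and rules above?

By R1 (it is in state S): it meets criterion A.
By R11 (it meets criterion D, it is priority): it is classified as C.
By R13 (it has attribute X, it is tagged Z, it is hazmat): it is returned to sender.
By R16 (it satisfies condition T1): it satisfies condition E.
By R20 (it is tagged B): it is tagged M.
By R21 (it carries flag P): it is in state F.
By R22 (it is returned to sender): it requires a signature.
By R26 (it is tracked, it is priority, it carries flag H): it is in category Y.
By R27 (it is in category Y, it carries flag H): it has attribute V.
By R3 (it satisfies condition E, it meets criterion D): it goes by ground.
By R7 (it is tagged M, it is classified as C): it is international.
By R10 (it is in state F, it is tracked, it meets criterion A): it is delivered.
By R12 (it goes by ground, it is delivered): it is held at customs.
By R14 (it is international): it is in state N.
By R24 (it is held at customs, it requires a signature, it is in state N): it is insured.
By R23 (it is insured): it meets criterion K.
By R17 (it meets criterion K, it is priority): it incurs a surcharge.
By R25 (it incurs a surcharge, it has attribute V): it meets criterion G.
By R29 (it meets criterion G): it goes by air.

Yes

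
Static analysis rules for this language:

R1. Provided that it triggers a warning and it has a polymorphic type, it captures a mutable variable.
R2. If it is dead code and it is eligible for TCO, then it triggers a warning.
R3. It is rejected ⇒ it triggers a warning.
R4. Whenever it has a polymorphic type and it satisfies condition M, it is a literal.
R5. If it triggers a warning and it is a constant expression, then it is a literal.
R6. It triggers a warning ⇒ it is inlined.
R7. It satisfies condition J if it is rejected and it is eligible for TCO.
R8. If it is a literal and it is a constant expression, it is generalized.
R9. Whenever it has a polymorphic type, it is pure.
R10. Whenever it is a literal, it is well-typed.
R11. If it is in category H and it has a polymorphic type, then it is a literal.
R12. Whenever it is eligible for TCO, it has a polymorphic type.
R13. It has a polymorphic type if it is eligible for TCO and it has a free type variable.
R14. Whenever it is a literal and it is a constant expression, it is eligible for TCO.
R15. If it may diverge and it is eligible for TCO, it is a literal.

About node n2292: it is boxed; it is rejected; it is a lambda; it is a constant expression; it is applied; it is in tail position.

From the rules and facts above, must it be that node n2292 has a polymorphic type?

Yes

By R3 (it is rejected): it triggers a warning.
By R5 (it triggers a warning, it is a constant expression): it is a literal.
By R14 (it is a literal, it is a constant expression): it is eligible for TCO.
By R12 (it is eligible for TCO): it has a polymorphic type.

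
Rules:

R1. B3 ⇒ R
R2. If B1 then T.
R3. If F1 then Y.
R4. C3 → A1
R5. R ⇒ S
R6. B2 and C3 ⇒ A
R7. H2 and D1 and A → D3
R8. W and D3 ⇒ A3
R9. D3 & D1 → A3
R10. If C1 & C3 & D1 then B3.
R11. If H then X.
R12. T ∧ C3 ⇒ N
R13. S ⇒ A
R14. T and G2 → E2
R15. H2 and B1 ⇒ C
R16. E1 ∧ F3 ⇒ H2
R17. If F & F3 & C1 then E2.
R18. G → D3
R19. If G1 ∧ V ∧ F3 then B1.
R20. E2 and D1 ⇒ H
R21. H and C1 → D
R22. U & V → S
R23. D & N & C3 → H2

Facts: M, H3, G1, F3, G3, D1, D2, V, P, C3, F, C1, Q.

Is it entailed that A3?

B3  (by R10: C1, C3, D1)
E2  (by R17: F, F3, C1)
B1  (by R19: G1, V, F3)
H  (by R20: E2, D1)
D  (by R21: H, C1)
R  (by R1: B3)
T  (by R2: B1)
S  (by R5: R)
N  (by R12: T, C3)
A  (by R13: S)
H2  (by R23: D, N, C3)
D3  (by R7: H2, D1, A)
A3  (by R9: D3, D1)

Yes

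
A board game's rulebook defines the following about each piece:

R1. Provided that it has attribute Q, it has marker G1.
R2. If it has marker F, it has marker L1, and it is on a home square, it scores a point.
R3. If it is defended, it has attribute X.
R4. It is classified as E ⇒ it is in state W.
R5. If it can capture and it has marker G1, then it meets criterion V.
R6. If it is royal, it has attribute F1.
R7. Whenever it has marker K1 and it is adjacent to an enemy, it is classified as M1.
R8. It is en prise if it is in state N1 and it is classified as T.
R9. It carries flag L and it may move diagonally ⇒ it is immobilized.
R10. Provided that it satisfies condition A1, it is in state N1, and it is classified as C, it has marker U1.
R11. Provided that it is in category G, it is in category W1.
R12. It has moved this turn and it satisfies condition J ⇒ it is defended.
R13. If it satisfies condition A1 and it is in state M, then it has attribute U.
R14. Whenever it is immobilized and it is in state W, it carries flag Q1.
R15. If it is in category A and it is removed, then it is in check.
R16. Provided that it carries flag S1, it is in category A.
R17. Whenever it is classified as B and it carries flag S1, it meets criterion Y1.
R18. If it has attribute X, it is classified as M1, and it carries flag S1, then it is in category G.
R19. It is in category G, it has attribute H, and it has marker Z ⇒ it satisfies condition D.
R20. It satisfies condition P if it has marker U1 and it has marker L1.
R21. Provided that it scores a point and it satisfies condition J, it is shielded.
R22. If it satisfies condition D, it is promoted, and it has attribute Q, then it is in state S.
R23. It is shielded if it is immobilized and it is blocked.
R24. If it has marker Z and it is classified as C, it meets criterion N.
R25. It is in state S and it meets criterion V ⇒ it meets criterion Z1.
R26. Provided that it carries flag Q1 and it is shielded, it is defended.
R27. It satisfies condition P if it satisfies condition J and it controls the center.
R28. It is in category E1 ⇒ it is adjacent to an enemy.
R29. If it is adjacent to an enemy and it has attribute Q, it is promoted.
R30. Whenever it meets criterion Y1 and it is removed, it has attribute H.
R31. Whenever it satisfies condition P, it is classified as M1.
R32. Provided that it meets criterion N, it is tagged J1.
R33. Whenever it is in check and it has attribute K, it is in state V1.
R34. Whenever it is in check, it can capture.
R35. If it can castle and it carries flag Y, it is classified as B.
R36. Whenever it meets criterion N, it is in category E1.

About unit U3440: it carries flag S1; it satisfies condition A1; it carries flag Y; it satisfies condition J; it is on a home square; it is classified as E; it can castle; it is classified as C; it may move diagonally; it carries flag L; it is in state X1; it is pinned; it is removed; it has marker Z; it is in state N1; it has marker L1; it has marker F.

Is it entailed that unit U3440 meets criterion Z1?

No

Forward chaining from the given facts derives: scores a point, is in state W, is immobilized, has marker U1, carries flag Q1, is in category A, satisfies condition P, is shielded, meets criterion N, is defended, is classified as M1, is tagged J1, is classified as B, is in category E1, has attribute X, is in check, meets criterion Y1, is in category G, is adjacent to an enemy, has attribute H, can capture, is in category W1, satisfies condition D.
The only rule concluding "it meets criterion Z1" is R25, which needs "it is in state S"; that is never established.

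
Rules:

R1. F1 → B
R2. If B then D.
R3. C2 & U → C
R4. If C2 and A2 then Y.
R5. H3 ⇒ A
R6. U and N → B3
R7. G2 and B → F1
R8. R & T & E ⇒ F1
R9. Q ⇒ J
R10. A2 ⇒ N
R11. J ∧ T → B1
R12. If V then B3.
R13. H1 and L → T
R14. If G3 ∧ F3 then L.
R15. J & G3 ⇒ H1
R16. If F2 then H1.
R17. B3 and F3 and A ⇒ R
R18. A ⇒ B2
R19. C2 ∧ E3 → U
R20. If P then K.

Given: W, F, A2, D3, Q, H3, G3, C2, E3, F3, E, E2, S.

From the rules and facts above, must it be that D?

Yes

A  (by R5: H3)
J  (by R9: Q)
N  (by R10: A2)
L  (by R14: G3, F3)
H1  (by R15: J, G3)
U  (by R19: C2, E3)
B3  (by R6: U, N)
T  (by R13: H1, L)
R  (by R17: B3, F3, A)
F1  (by R8: R, T, E)
B  (by R1: F1)
D  (by R2: B)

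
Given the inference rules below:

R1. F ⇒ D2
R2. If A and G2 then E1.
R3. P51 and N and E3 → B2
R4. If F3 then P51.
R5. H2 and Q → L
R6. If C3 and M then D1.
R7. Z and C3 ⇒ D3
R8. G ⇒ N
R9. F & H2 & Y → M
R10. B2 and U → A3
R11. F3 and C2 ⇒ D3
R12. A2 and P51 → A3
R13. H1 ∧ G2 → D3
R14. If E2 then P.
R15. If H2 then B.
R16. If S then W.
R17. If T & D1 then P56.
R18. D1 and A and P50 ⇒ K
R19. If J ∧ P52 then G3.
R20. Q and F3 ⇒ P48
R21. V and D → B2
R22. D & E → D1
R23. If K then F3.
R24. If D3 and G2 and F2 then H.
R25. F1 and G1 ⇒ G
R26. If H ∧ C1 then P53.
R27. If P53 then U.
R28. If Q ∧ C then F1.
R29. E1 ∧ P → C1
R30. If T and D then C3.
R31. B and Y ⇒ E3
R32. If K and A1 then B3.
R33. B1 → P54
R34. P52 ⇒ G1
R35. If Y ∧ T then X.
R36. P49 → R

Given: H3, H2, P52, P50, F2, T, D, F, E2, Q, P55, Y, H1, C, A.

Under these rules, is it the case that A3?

Forward chaining from the given facts derives: D2, L, M, P, B, F1, C3, E3, G1, X, D1, P56, K, F3, G, P51, N, P48, B2.
Rules concluding A3: R10 needs U; R12 needs A2 — none of these are established.

No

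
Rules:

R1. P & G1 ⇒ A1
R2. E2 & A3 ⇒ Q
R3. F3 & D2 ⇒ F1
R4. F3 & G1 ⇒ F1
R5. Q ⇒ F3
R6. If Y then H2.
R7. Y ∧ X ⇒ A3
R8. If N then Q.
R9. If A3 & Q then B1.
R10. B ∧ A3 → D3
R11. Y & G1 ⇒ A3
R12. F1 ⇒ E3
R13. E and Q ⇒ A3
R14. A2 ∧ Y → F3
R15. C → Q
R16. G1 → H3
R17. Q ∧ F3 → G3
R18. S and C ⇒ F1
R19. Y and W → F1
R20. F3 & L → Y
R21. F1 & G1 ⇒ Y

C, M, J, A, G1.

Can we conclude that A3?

Q  (by R15: C)
F3  (by R5: Q)
F1  (by R4: F3, G1)
Y  (by R21: F1, G1)
A3  (by R11: Y, G1)

Yes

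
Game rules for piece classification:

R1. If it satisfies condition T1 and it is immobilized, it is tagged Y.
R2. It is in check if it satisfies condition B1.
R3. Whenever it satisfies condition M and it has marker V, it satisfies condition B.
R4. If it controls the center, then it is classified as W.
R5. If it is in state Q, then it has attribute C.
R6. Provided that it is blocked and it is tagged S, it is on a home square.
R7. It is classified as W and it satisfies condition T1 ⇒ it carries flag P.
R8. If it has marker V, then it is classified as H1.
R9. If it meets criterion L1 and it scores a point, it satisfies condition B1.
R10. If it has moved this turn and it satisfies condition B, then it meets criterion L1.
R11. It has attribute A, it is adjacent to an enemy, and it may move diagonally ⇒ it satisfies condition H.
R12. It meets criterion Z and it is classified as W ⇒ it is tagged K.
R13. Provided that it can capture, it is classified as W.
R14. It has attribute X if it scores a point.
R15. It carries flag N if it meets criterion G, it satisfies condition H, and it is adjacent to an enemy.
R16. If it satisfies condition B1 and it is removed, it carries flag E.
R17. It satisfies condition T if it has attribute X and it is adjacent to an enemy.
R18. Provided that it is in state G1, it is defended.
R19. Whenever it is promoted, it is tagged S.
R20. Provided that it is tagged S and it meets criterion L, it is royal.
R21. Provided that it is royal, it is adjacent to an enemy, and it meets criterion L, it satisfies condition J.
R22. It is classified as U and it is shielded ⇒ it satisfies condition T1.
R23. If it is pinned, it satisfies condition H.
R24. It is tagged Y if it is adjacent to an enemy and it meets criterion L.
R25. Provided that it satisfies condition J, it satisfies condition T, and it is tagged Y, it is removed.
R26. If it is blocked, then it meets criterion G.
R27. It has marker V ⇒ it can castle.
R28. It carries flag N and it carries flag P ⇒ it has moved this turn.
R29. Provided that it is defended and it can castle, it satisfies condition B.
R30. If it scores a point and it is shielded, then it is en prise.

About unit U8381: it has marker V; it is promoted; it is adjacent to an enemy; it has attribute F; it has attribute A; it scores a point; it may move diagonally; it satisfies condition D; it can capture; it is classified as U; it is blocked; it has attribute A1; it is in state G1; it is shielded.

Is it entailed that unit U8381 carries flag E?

Forward chaining from the given facts derives: is classified as H1, satisfies condition H, is classified as W, has attribute X, satisfies condition T, is defended, is tagged S, satisfies condition T1, meets criterion G, can castle, satisfies condition B, is en prise, is on a home square, carries flag P, carries flag N, has moved this turn, meets criterion L1, satisfies condition B1, is in check.
The only rule concluding "it carries flag E" is R16, which needs "it is removed"; that is never established.

No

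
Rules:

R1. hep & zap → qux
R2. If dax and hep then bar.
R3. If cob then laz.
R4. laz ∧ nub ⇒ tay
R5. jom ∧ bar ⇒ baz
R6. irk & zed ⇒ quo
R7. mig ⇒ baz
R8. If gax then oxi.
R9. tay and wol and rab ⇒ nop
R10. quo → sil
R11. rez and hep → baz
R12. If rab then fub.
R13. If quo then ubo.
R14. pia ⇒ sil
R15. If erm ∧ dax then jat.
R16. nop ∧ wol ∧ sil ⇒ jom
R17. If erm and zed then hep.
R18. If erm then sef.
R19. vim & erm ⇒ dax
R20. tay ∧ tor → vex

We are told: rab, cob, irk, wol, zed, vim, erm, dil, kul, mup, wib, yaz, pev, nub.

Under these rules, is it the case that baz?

laz  (by R3: cob)
tay  (by R4: laz, nub)
quo  (by R6: irk, zed)
nop  (by R9: tay, wol, rab)
sil  (by R10: quo)
jom  (by R16: nop, wol, sil)
hep  (by R17: erm, zed)
dax  (by R19: vim, erm)
bar  (by R2: dax, hep)
baz  (by R5: jom, bar)

Yes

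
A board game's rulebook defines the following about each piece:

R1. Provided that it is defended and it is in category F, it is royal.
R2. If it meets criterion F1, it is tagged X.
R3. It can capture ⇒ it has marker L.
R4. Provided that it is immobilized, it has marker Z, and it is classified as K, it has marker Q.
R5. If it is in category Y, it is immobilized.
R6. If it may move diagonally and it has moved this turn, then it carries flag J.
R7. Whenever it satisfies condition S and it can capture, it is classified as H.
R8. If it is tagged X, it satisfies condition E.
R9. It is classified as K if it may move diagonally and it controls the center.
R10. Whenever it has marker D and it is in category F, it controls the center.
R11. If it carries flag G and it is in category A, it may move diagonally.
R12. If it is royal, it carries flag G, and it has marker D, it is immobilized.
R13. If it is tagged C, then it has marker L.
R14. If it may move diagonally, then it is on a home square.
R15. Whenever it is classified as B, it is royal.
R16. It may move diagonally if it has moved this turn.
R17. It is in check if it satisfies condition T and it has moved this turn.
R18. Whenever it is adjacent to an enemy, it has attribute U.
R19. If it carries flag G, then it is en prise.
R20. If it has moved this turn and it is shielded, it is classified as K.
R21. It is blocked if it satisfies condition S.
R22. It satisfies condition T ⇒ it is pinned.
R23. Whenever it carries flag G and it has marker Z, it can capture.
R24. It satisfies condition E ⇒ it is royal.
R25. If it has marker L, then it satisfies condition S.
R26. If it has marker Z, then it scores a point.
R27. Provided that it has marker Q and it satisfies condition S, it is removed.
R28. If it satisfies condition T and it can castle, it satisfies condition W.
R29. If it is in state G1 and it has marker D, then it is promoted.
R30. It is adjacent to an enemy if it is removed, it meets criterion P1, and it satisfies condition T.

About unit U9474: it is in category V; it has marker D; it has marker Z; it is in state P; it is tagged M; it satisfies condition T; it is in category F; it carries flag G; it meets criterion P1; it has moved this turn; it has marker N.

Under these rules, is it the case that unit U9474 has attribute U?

Forward chaining from the given facts derives: controls the center, may move diagonally, is in check, is en prise, is pinned, can capture, scores a point, has marker L, carries flag J, is classified as K, is on a home square, satisfies condition S, is classified as H, is blocked.
The only rule concluding "it has attribute U" is R18, which needs "it is adjacent to an enemy"; that is never established.

No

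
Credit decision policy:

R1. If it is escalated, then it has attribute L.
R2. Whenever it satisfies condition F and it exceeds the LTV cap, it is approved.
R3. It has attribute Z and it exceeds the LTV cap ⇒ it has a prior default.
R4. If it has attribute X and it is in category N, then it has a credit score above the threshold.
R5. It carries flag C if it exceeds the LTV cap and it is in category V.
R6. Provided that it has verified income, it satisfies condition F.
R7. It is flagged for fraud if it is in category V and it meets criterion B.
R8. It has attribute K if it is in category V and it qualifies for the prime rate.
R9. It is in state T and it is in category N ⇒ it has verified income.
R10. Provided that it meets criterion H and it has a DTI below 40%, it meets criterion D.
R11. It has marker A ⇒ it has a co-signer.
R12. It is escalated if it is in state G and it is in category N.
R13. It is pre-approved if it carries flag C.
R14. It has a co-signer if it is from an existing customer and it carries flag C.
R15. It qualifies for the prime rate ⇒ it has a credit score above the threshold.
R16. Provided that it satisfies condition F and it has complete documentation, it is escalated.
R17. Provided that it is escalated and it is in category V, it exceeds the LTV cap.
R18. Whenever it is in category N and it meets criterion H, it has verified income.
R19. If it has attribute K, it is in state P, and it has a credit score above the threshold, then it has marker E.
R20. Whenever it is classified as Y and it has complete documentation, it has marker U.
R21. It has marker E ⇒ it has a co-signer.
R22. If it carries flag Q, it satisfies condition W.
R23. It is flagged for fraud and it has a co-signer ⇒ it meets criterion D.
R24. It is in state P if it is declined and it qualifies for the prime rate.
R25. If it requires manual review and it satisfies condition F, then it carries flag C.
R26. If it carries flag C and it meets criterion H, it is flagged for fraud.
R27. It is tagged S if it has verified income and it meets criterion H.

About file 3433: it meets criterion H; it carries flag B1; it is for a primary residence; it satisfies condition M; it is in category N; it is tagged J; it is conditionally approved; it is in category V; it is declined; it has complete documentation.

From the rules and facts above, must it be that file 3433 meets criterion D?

Forward chaining from the given facts derives: has verified income, is tagged S, satisfies condition F, is escalated, exceeds the LTV cap, has attribute L, is approved, carries flag C, is pre-approved, is flagged for fraud.
Rules concluding "it meets criterion D": R10 needs "it has a DTI below 40%"; R23 needs "it has a co-signer" — none of these are established.

No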